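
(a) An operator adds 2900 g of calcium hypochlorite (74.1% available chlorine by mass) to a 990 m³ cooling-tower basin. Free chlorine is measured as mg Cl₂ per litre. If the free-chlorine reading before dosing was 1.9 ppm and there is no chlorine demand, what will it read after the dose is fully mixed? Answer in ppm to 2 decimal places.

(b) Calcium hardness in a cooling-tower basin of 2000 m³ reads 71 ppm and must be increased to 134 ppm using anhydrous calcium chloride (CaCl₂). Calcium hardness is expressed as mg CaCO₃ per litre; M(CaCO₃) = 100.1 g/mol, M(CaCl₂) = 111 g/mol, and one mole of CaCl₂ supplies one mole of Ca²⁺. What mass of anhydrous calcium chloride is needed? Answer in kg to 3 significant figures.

(a) Volume: 990 m³ = 990,000 L.
(a) Available chlorine delivered: 2900 g × 0.741 = 2149 g as Cl₂.
(a) Concentration rise: 2149 g / 990,000 L = 2.171 mg/L = 2.17 ppm.
(a) Final FC: 1.9 + 2.17 = 4.07 ppm.

(b) Volume: 2000 m³ = 2,000,000 L.
(b) Hardness to add: (134 − 71) = 63 mg/L as CaCO₃ × 2,000,000 L = 126,000 g as CaCO₃.
(b) Moles of Ca²⁺ (1 mol Ca²⁺ ≡ 1 mol CaCO₃): 126,000 / 100.1 g/mol = 1259 mol.
(b) Mass of CaCl₂: 1259 × 111 = 139,700 g.

(a) 4.07 ppm; (b) 140 kg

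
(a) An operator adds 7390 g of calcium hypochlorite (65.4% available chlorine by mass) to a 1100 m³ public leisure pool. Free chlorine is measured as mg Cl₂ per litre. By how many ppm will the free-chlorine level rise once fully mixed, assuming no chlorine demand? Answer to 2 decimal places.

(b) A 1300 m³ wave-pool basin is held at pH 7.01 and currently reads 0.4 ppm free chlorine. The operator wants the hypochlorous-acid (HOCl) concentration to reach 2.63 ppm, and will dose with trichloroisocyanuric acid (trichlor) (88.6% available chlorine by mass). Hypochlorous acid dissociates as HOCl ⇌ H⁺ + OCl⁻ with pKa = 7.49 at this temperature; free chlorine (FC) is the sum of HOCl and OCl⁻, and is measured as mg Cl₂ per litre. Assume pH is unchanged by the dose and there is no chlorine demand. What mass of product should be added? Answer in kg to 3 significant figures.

(a) Volume: 1100 m³ = 1,100,000 L.
(a) Available chlorine delivered: 7390 g × 0.654 = 4833 g as Cl₂.
(a) Concentration rise: 4833 g / 1,100,000 L = 4.394 mg/L = 4.39 ppm.

(b) Volume: 1300 m³ = 1,300,000 L.
(b) [OCl⁻]/[HOCl] = 10^(pH − pKa) = 10^(7.01 − 7.49) = 0.3311; fraction as HOCl = 1/(1 + 0.3311) = 0.7512.
(b) Free chlorine required for 2.63 ppm HOCl: 2.63 / 0.7512 = 3.501 ppm.
(b) FC to add: 3.501 − 0.4 = 3.101 mg/L as Cl₂.
(b) Cl₂ equivalent: 3.101 mg/L × 1,300,000 L = 4031 g.
(b) Product at 88.6% available Cl: 4031 / 0.886 = 4550 g.

(a) 4.39 ppm; (b) 4.55 kg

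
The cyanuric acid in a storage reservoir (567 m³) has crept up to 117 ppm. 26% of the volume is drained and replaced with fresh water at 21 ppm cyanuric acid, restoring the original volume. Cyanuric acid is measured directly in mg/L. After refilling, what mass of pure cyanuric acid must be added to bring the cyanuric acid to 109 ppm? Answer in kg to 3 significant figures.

Volume: 567 m³ = 567,000 L.
After draining 26% and refilling: 117 × 0.74 + 21 × 0.26 = 92.04 ppm.
Deficit to target: 109 − 92.04 = 16.96 mg/L.
Mass: 16.96 mg/L × 567,000 L = 9616 g cyanuric acid.

9.62 kg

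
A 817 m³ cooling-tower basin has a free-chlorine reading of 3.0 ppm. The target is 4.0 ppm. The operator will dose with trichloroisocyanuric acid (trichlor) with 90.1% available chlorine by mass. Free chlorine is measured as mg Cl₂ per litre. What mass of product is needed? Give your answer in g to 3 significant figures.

Volume: 817 m³ = 817,000 L.
Chlorine deficit: 4.0 − 3.0 = 1 ppm = 1 mg/L as Cl₂.
Cl₂ equivalent needed: 1 mg/L × 817,000 L = 817,000 mg = 817 g.
Product at 90.1% available chlorine: 817 / 0.901 = 906.8 g.

907 g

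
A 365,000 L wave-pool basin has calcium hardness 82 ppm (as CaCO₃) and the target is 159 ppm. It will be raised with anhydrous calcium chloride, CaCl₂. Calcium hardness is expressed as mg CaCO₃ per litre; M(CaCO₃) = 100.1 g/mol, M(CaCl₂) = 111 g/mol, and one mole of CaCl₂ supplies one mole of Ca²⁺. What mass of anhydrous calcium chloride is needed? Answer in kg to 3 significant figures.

31.2 kg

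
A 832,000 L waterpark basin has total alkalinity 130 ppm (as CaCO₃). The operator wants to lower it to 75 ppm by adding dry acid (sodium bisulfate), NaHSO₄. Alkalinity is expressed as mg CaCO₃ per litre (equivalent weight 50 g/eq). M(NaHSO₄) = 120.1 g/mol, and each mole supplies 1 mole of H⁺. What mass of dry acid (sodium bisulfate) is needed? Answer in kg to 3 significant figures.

Alkalinity to neutralize: (130 − 75) = 55 mg/L as CaCO₃ × 832,000 L = 45,760 g as CaCO₃.
Equivalents of H⁺ required: 45,760 ÷ 50 g/eq = 915.2 eq = 915.2 mol NaHSO₄.
Mass of NaHSO₄: 915.2 × 120.1 = 109,900 g.

110 kg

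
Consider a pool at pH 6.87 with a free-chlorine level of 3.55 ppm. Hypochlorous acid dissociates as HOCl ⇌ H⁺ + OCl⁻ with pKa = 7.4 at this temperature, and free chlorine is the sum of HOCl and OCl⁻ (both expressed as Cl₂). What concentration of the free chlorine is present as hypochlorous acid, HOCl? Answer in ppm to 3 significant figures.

[OCl⁻]/[HOCl] = 10^(pH − pKa) = 10^(6.87 − 7.4) = 10^-0.53 = 0.2951.
Fraction as HOCl = 1 / (1 + 0.2951) = 0.7721.
HOCl = 0.7721 × 3.55 ppm = 2.741 ppm.

2.74 ppm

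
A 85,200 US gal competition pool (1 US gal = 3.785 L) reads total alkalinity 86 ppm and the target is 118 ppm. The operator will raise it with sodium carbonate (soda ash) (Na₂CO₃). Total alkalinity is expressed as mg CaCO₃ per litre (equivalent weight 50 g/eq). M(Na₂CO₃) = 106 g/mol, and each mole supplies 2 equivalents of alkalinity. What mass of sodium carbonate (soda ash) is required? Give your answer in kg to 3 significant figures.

10.9 kg

Volume: 85,200 US gal × 3.785 L/gal = 322,482 L.
Alkalinity to add: (118 − 86) = 32 mg/L as CaCO₃ × 322,482 L = 10,320 g as CaCO₃.
Equivalents: 10,320 g ÷ 50 g/eq = 206.4 eq.
Each mole of Na₂CO₃ supplies 2 eq, so 206.4 / 2 = 103.2 mol.
Mass: 103.2 mol × 106 g/mol = 10,940 g.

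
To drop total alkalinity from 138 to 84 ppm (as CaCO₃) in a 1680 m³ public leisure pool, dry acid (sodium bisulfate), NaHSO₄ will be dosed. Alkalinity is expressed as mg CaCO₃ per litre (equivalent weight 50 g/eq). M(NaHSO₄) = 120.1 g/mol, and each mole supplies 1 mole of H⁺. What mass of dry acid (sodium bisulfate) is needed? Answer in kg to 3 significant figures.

218 kg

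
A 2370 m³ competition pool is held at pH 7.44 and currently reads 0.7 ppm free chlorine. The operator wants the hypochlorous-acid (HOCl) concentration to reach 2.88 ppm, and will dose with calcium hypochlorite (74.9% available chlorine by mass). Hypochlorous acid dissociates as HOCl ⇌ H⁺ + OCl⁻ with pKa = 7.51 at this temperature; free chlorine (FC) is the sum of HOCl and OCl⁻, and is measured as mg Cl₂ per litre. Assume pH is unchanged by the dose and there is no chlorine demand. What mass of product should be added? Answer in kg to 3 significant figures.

14.7 kg

Volume: 2370 m³ = 2,370,000 L.
[OCl⁻]/[HOCl] = 10^(pH − pKa) = 10^(7.44 − 7.51) = 0.8511; fraction as HOCl = 1/(1 + 0.8511) = 0.5402.
Free chlorine required for 2.88 ppm HOCl: 2.88 / 0.5402 = 5.331 ppm.
FC to add: 5.331 − 0.7 = 4.631 mg/L as Cl₂.
Cl₂ equivalent: 4.631 mg/L × 2,370,000 L = 10,980 g.
Product at 74.9% available Cl: 10,980 / 0.749 = 14,650 g.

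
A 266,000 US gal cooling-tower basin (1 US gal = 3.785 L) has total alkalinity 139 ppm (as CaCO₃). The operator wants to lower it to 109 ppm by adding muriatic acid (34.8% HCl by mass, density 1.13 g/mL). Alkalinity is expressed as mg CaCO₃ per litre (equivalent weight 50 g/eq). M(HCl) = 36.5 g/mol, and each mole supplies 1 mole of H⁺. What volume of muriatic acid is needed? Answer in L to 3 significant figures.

56.1 L

Volume: 266,000 US gal × 3.785 L/gal = 1,006,810 L.
Alkalinity to neutralize: (139 − 109) = 30 mg/L as CaCO₃ × 1,006,810 L = 30,200 g as CaCO₃.
Equivalents of H⁺ required: 30,200 ÷ 50 g/eq = 604.1 eq = 604.1 mol HCl.
Mass of HCl: 604.1 × 36.5 = 22,050 g.
Mass of 34.8% solution: 22,050 / 0.348 = 63,360 g.
Volume: 63,360 g ÷ 1.13 g/mL = 56,070 mL.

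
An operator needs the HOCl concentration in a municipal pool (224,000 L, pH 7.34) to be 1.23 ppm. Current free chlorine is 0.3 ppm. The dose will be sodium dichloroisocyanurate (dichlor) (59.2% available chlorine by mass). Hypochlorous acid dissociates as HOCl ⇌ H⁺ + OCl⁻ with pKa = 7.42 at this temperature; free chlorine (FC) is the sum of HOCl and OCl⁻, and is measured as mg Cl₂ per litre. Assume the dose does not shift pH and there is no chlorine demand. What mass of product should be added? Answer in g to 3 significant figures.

[OCl⁻]/[HOCl] = 10^(pH − pKa) = 10^(7.34 − 7.42) = 0.8318; fraction as HOCl = 1/(1 + 0.8318) = 0.5459.
Free chlorine required for 1.23 ppm HOCl: 1.23 / 0.5459 = 2.253 ppm.
FC to add: 2.253 − 0.3 = 1.953 mg/L as Cl₂.
Cl₂ equivalent: 1.953 mg/L × 224,000 L = 437.5 g.
Product at 59.2% available Cl: 437.5 / 0.592 = 739 g.

739 g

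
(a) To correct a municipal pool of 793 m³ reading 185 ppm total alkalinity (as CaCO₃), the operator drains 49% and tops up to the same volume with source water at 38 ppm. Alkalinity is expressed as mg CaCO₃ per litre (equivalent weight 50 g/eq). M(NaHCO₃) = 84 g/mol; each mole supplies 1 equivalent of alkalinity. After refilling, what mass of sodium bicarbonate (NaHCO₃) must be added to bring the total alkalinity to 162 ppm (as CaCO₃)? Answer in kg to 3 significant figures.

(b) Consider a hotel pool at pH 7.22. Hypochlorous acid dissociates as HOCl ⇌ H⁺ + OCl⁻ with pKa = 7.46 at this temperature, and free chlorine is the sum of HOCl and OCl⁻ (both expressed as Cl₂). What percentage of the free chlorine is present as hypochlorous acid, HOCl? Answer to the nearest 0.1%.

(a) 65.3 kg; (b) 63.5%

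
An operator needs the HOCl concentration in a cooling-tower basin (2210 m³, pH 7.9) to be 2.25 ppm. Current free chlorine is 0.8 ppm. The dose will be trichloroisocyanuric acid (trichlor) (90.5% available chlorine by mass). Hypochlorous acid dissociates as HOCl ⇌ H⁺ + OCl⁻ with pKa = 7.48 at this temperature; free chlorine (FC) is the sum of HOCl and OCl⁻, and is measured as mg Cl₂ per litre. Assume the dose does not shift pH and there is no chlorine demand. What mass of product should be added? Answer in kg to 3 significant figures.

18.0 kg

Volume: 2210 m³ = 2,210,000 L.
[OCl⁻]/[HOCl] = 10^(pH − pKa) = 10^(7.9 − 7.48) = 2.63; fraction as HOCl = 1/(1 + 2.63) = 0.2755.
Free chlorine required for 2.25 ppm HOCl: 2.25 / 0.2755 = 8.168 ppm.
FC to add: 8.168 − 0.8 = 7.368 mg/L as Cl₂.
Cl₂ equivalent: 7.368 mg/L × 2,210,000 L = 16,280 g.
Product at 90.5% available Cl: 16,280 / 0.905 = 17,990 g.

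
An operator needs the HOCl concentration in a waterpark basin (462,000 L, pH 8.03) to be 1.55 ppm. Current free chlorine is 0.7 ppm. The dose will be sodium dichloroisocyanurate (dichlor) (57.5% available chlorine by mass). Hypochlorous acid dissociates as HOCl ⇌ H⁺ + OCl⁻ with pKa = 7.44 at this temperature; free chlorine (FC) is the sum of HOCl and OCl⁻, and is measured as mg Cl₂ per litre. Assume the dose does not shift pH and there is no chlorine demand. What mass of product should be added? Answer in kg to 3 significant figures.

[OCl⁻]/[HOCl] = 10^(pH − pKa) = 10^(8.03 − 7.44) = 3.89; fraction as HOCl = 1/(1 + 3.89) = 0.2045.
Free chlorine required for 1.55 ppm HOCl: 1.55 / 0.2045 = 7.58 ppm.
FC to add: 7.58 − 0.7 = 6.88 mg/L as Cl₂.
Cl₂ equivalent: 6.88 mg/L × 462,000 L = 3179 g.
Product at 57.5% available Cl: 3179 / 0.575 = 5528 g.

5.53 kg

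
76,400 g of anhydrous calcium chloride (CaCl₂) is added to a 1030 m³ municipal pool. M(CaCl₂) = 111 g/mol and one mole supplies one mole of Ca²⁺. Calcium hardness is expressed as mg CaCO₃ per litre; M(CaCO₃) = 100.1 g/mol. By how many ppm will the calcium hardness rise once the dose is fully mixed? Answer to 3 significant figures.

Volume: 1030 m³ = 1,030,000 L.
Moles of Ca²⁺: 76,400 g ÷ 111 g/mol = 688.3 mol.
As CaCO₃: 688.3 mol × 100.1 g/mol = 68,900 g.
Rise: 68,900 g / 1,030,000 L × 1000 = 66.89 mg/L.

66.9 ppm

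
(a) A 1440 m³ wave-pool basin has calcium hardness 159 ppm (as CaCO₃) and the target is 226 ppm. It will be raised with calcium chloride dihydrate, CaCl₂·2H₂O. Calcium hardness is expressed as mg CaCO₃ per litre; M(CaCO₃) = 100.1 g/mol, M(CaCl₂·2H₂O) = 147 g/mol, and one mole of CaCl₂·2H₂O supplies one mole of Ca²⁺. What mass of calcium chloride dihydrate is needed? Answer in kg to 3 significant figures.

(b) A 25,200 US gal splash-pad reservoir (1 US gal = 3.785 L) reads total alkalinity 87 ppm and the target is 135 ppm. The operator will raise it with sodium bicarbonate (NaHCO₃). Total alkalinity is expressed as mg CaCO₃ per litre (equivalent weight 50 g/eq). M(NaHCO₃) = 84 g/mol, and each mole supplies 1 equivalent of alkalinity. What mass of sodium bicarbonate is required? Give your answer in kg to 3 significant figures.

(a) 142 kg; (b) 7.69 kg

(a) Volume: 1440 m³ = 1,440,000 L.
(a) Hardness to add: (226 − 159) = 67 mg/L as CaCO₃ × 1,440,000 L = 96,480 g as CaCO₃.
(a) Moles of Ca²⁺ (1 mol Ca²⁺ ≡ 1 mol CaCO₃): 96,480 / 100.1 g/mol = 963.8 mol.
(a) Mass of CaCl₂·2H₂O: 963.8 × 147 = 141,700 g.

(b) Volume: 25,200 US gal × 3.785 L/gal = 95,382 L.
(b) Alkalinity to add: (135 − 87) = 48 mg/L as CaCO₃ × 95,382 L = 4578 g as CaCO₃.
(b) Equivalents: 4578 g ÷ 50 g/eq = 91.57 eq.
(b) NaHCO₃ supplies 1 eq per mole → 91.57 mol.
(b) Mass: 91.57 mol × 84 g/mol = 7692 g.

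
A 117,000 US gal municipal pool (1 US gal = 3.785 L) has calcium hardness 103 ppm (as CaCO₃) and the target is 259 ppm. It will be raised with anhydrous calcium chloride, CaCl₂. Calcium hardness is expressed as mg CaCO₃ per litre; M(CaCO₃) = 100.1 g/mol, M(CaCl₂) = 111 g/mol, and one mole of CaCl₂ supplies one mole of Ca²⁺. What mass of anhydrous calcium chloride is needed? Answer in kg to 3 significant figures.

76.6 kg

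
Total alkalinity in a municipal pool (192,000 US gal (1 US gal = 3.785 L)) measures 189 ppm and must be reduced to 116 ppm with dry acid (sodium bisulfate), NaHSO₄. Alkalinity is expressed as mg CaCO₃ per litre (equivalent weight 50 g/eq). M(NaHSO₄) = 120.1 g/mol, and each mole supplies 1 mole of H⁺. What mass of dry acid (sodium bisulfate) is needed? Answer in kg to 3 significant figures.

127 kg

Volume: 192,000 US gal × 3.785 L/gal = 726,720 L.
Alkalinity to neutralize: (189 − 116) = 73 mg/L as CaCO₃ × 726,720 L = 53,050 g as CaCO₃.
Equivalents of H⁺ required: 53,050 ÷ 50 g/eq = 1061 eq = 1061 mol NaHSO₄.
Mass of NaHSO₄: 1061 × 120.1 = 127,400 g.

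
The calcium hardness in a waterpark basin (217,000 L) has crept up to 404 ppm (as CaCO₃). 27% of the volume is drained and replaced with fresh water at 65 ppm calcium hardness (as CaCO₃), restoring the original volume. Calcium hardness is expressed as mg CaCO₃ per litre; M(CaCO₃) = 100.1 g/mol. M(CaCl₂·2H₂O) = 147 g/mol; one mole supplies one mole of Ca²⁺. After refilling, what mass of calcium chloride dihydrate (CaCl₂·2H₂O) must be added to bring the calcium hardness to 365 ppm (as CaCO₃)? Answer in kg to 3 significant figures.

After draining 27% and refilling: 404 × 0.73 + 65 × 0.27 = 312.47 ppm.
Deficit to target: 365 − 312.47 = 52.53 mg/L.
As CaCO₃: 52.53 mg/L × 217,000 L = 11,400 g; ÷ 100.1 = 113.9 mol Ca²⁺.
Mass: 113.9 × 147 = 16,740 g.

16.7 kg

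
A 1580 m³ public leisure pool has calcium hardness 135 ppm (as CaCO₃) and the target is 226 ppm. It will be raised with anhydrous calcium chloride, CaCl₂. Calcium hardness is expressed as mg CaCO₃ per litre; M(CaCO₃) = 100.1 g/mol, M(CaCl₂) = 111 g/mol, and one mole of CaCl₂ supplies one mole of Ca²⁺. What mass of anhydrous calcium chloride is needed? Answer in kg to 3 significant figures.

159 kg

Volume: 1580 m³ = 1,580,000 L.
Hardness to add: (226 − 135) = 91 mg/L as CaCO₃ × 1,580,000 L = 143,800 g as CaCO₃.
Moles of Ca²⁺ (1 mol Ca²⁺ ≡ 1 mol CaCO₃): 143,800 / 100.1 g/mol = 1436 mol.
Mass of CaCl₂: 1436 × 111 = 159,400 g.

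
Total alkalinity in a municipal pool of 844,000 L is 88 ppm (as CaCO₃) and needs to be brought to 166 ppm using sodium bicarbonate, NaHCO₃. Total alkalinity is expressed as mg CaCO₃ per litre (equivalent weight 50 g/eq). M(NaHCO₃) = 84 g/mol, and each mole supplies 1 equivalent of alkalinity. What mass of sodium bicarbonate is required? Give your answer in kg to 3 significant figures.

Alkalinity to add: (166 − 88) = 78 mg/L as CaCO₃ × 844,000 L = 65,830 g as CaCO₃.
Equivalents: 65,830 g ÷ 50 g/eq = 1317 eq.
NaHCO₃ supplies 1 eq per mole → 1317 mol.
Mass: 1317 mol × 84 g/mol = 110,600 g.

111 kg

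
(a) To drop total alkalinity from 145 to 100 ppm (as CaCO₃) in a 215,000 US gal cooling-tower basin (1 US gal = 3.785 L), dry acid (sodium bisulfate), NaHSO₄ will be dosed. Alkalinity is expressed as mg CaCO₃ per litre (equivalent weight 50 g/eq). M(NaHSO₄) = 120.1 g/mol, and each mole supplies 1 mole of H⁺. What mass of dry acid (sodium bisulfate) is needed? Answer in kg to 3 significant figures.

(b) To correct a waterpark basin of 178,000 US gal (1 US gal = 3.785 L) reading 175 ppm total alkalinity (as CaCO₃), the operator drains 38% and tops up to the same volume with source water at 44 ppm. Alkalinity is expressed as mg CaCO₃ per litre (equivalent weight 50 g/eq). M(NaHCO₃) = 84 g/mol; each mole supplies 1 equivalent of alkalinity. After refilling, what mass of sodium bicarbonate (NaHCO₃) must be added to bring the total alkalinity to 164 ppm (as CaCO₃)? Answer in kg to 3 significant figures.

(a) 88.0 kg; (b) 43.9 kg

(a) Volume: 215,000 US gal × 3.785 L/gal = 813,775 L.
(a) Alkalinity to neutralize: (145 − 100) = 45 mg/L as CaCO₃ × 813,775 L = 36,620 g as CaCO₃.
(a) Equivalents of H⁺ required: 36,620 ÷ 50 g/eq = 732.4 eq = 732.4 mol NaHSO₄.
(a) Mass of NaHSO₄: 732.4 × 120.1 = 87,960 g.

(b) Volume: 178,000 US gal × 3.785 L/gal = 673,730 L.
(b) After draining 38% and refilling: 175 × 0.62 + 44 × 0.38 = 125.22 ppm.
(b) Deficit to target: 164 − 125.22 = 38.78 mg/L.
(b) As CaCO₃: 38.78 mg/L × 673,730 L = 26,130 g; ÷ 50 g/eq ÷ 1 = 522.5 mol NaHCO₃.
(b) Mass: 522.5 × 84 = 43,890 g.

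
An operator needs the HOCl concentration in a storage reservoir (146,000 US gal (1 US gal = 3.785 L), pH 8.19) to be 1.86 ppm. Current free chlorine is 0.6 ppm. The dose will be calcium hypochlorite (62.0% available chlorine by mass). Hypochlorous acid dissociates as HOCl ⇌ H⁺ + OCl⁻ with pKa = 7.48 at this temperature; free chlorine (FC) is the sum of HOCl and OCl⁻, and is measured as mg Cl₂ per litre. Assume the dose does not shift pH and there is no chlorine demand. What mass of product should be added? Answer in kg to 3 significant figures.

Volume: 146,000 US gal × 3.785 L/gal = 552,610 L.
[OCl⁻]/[HOCl] = 10^(pH − pKa) = 10^(8.19 − 7.48) = 5.129; fraction as HOCl = 1/(1 + 5.129) = 0.1632.
Free chlorine required for 1.86 ppm HOCl: 1.86 / 0.1632 = 11.4 ppm.
FC to add: 11.4 − 0.6 = 10.8 mg/L as Cl₂.
Cl₂ equivalent: 10.8 mg/L × 552,610 L = 5968 g.
Product at 62.0% available Cl: 5968 / 0.62 = 9625 g.

9.63 kg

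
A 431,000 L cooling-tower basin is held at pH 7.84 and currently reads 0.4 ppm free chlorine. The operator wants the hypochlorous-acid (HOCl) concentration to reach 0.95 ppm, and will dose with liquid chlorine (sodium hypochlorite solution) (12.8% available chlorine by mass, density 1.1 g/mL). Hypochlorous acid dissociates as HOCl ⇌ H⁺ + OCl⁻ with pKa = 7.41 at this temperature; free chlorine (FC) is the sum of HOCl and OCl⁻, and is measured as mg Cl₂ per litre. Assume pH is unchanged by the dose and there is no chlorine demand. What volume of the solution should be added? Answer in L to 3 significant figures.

9.51 L

[OCl⁻]/[HOCl] = 10^(pH − pKa) = 10^(7.84 − 7.41) = 2.692; fraction as HOCl = 1/(1 + 2.692) = 0.2709.
Free chlorine required for 0.95 ppm HOCl: 0.95 / 0.2709 = 3.507 ppm.
FC to add: 3.507 − 0.4 = 3.107 mg/L as Cl₂.
Cl₂ equivalent: 3.107 mg/L × 431,000 L = 1339 g.
Product at 12.8% available Cl: 1339 / 0.128 = 10,460 g.
Volume: 10,460 g ÷ 1.1 g/mL = 9511 mL.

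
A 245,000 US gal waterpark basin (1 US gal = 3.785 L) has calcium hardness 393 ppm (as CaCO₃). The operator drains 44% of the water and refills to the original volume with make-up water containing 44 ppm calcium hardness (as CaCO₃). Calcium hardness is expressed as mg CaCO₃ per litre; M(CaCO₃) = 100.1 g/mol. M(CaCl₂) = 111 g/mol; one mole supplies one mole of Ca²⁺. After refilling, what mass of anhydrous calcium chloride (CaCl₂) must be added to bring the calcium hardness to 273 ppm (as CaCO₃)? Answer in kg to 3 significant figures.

Volume: 245,000 US gal × 3.785 L/gal = 927,325 L.
After draining 44% and refilling: 393 × 0.56 + 44 × 0.44 = 239.44 ppm.
Deficit to target: 273 − 239.44 = 33.56 mg/L.
As CaCO₃: 33.56 mg/L × 927,325 L = 31,120 g; ÷ 100.1 = 310.9 mol Ca²⁺.
Mass: 310.9 × 111 = 34,510 g.

34.5 kg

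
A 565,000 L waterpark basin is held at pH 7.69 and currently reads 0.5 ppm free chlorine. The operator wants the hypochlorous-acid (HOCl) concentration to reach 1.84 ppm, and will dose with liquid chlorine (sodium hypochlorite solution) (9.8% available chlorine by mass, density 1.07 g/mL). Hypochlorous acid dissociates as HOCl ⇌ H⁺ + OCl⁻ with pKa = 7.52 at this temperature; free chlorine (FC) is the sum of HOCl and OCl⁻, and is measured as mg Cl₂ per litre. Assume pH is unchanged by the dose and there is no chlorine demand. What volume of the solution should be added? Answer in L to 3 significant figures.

21.9 L

[OCl⁻]/[HOCl] = 10^(pH − pKa) = 10^(7.69 − 7.52) = 1.479; fraction as HOCl = 1/(1 + 1.479) = 0.4034.
Free chlorine required for 1.84 ppm HOCl: 1.84 / 0.4034 = 4.562 ppm.
FC to add: 4.562 − 0.5 = 4.062 mg/L as Cl₂.
Cl₂ equivalent: 4.062 mg/L × 565,000 L = 2295 g.
Product at 9.8% available Cl: 2295 / 0.098 = 23,420 g.
Volume: 23,420 g ÷ 1.07 g/mL = 21,880 mL.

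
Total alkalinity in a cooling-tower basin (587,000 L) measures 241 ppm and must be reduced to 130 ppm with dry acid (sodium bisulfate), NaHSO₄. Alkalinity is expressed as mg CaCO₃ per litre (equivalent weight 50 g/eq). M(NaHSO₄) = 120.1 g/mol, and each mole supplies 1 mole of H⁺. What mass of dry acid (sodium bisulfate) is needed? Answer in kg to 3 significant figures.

157 kg

Alkalinity to neutralize: (241 − 130) = 111 mg/L as CaCO₃ × 587,000 L = 65,160 g as CaCO₃.
Equivalents of H⁺ required: 65,160 ÷ 50 g/eq = 1303 eq = 1303 mol NaHSO₄.
Mass of NaHSO₄: 1303 × 120.1 = 156,500 g.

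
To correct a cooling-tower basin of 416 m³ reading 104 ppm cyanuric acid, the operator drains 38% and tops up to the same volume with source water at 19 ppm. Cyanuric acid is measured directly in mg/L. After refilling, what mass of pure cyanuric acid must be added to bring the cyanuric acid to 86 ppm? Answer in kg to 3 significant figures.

5.95 kg

Volume: 416 m³ = 416,000 L.
After draining 38% and refilling: 104 × 0.62 + 19 × 0.38 = 71.7 ppm.
Deficit to target: 86 − 71.7 = 14.3 mg/L.
Mass: 14.3 mg/L × 416,000 L = 5949 g cyanuric acid.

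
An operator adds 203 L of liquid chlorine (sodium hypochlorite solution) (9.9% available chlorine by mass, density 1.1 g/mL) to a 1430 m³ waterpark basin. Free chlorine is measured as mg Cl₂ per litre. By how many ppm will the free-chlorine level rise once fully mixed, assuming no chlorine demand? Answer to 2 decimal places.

15.46 ppm

Volume: 1430 m³ = 1,430,000 L.
Mass of solution: 203 L × 1000 mL/L × 1.1 g/mL = 223,300 g.
Available chlorine delivered: 223,300 g × 0.099 = 22,110 g as Cl₂.
Concentration rise: 22,110 g / 1,430,000 L = 15.46 mg/L = 15.46 ppm.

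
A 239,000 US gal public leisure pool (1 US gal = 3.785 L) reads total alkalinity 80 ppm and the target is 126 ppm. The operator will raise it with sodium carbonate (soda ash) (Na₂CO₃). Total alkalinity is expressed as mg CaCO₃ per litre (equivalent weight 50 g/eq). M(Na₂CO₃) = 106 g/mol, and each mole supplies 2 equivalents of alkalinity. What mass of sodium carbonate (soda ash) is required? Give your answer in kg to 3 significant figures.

Volume: 239,000 US gal × 3.785 L/gal = 904,615 L.
Alkalinity to add: (126 − 80) = 46 mg/L as CaCO₃ × 904,615 L = 41,610 g as CaCO₃.
Equivalents: 41,610 g ÷ 50 g/eq = 832.2 eq.
Each mole of Na₂CO₃ supplies 2 eq, so 832.2 / 2 = 416.1 mol.
Mass: 416.1 mol × 106 g/mol = 44,110 g.

44.1 kg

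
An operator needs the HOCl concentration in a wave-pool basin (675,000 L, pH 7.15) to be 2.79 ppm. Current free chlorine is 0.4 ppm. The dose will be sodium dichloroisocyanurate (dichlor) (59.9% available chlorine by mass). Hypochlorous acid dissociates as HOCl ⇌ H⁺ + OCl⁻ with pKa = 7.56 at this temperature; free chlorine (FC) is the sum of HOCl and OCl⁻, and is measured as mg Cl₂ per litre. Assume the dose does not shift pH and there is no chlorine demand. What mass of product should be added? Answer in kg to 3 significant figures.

3.92 kg

[OCl⁻]/[HOCl] = 10^(pH − pKa) = 10^(7.15 − 7.56) = 0.389; fraction as HOCl = 1/(1 + 0.389) = 0.7199.
Free chlorine required for 2.79 ppm HOCl: 2.79 / 0.7199 = 3.875 ppm.
FC to add: 3.875 − 0.4 = 3.475 mg/L as Cl₂.
Cl₂ equivalent: 3.475 mg/L × 675,000 L = 2346 g.
Product at 59.9% available Cl: 2346 / 0.599 = 3916 g.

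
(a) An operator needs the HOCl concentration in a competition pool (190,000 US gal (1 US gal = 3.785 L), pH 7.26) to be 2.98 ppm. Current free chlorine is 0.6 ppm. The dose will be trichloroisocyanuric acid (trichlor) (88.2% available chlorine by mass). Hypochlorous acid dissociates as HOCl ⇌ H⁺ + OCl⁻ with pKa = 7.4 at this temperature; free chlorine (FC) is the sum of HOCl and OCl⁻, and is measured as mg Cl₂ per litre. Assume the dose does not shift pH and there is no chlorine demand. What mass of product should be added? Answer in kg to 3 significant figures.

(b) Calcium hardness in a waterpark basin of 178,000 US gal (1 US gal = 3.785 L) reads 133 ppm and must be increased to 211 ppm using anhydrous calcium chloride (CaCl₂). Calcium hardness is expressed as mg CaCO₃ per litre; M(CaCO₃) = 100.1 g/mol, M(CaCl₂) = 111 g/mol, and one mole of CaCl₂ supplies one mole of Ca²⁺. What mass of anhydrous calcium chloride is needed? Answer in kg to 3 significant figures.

(a) Volume: 190,000 US gal × 3.785 L/gal = 719,150 L.
(a) [OCl⁻]/[HOCl] = 10^(pH − pKa) = 10^(7.26 − 7.4) = 0.7244; fraction as HOCl = 1/(1 + 0.7244) = 0.5799.
(a) Free chlorine required for 2.98 ppm HOCl: 2.98 / 0.5799 = 5.139 ppm.
(a) FC to add: 5.139 − 0.6 = 4.539 mg/L as Cl₂.
(a) Cl₂ equivalent: 4.539 mg/L × 719,150 L = 3264 g.
(a) Product at 88.2% available Cl: 3264 / 0.882 = 3701 g.

(b) Volume: 178,000 US gal × 3.785 L/gal = 673,730 L.
(b) Hardness to add: (211 − 133) = 78 mg/L as CaCO₃ × 673,730 L = 52,550 g as CaCO₃.
(b) Moles of Ca²⁺ (1 mol Ca²⁺ ≡ 1 mol CaCO₃): 52,550 / 100.1 g/mol = 525 mol.
(b) Mass of CaCl₂: 525 × 111 = 58,270 g.

(a) 3.70 kg; (b) 58.3 kg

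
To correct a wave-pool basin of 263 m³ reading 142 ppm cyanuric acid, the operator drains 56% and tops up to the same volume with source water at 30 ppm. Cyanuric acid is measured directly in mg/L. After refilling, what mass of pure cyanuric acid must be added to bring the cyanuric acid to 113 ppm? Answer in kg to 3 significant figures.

8.87 kg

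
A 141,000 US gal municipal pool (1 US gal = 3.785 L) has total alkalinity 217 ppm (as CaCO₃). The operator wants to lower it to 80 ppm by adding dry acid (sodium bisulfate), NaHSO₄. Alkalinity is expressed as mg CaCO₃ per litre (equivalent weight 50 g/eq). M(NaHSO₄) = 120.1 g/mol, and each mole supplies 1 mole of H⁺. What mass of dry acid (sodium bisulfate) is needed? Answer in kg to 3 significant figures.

Volume: 141,000 US gal × 3.785 L/gal = 533,685 L.
Alkalinity to neutralize: (217 − 80) = 137 mg/L as CaCO₃ × 533,685 L = 73,110 g as CaCO₃.
Equivalents of H⁺ required: 73,110 ÷ 50 g/eq = 1462 eq = 1462 mol NaHSO₄.
Mass of NaHSO₄: 1462 × 120.1 = 175,600 g.

176 kg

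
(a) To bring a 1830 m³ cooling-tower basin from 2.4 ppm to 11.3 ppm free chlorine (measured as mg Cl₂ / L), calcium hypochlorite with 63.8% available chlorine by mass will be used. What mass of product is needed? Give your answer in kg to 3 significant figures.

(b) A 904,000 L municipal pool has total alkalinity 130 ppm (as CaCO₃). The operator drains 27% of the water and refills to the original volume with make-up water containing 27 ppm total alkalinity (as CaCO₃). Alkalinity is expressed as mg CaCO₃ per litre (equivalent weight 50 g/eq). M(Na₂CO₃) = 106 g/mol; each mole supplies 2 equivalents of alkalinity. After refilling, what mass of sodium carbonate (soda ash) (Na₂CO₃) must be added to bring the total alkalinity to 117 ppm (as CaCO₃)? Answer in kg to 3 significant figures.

(a) Volume: 1830 m³ = 1,830,000 L.
(a) Chlorine deficit: 11.3 − 2.4 = 8.9 ppm = 8.9 mg/L as Cl₂.
(a) Cl₂ equivalent needed: 8.9 mg/L × 1,830,000 L = 16,290,000 mg = 16,290 g.
(a) Product at 63.8% available chlorine: 16,290 / 0.638 = 25,530 g.

(b) After draining 27% and refilling: 130 × 0.73 + 27 × 0.27 = 102.19 ppm.
(b) Deficit to target: 117 − 102.19 = 14.81 mg/L.
(b) As CaCO₃: 14.81 mg/L × 904,000 L = 13,390 g; ÷ 50 g/eq ÷ 2 = 133.9 mol Na₂CO₃.
(b) Mass: 133.9 × 106 = 14,190 g.

(a) 25.5 kg; (b) 14.2 kg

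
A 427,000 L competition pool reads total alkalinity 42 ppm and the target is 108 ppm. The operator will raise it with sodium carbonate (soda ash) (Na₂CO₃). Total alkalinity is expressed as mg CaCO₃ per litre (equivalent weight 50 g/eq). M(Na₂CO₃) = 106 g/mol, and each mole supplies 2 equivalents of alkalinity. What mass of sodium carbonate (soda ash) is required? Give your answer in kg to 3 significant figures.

29.9 kg

Alkalinity to add: (108 − 42) = 66 mg/L as CaCO₃ × 427,000 L = 28,180 g as CaCO₃.
Equivalents: 28,180 g ÷ 50 g/eq = 563.6 eq.
Each mole of Na₂CO₃ supplies 2 eq, so 563.6 / 2 = 281.8 mol.
Mass: 281.8 mol × 106 g/mol = 29,870 g.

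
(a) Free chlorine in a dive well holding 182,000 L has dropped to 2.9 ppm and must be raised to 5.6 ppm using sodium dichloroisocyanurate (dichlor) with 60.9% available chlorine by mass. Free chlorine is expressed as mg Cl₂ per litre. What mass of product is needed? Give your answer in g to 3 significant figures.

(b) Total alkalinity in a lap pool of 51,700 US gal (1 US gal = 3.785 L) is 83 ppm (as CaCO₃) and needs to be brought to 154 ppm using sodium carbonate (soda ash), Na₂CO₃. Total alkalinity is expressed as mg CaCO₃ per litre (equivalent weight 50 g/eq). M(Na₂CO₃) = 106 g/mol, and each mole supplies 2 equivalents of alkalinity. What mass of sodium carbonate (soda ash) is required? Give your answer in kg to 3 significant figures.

(a) Chlorine deficit: 5.6 − 2.9 = 2.7 ppm = 2.7 mg/L as Cl₂.
(a) Cl₂ equivalent needed: 2.7 mg/L × 182,000 L = 491,400 mg = 491.4 g.
(a) Product at 60.9% available chlorine: 491.4 / 0.609 = 806.9 g.

(b) Volume: 51,700 US gal × 3.785 L/gal = 195,684 L.
(b) Alkalinity to add: (154 − 83) = 71 mg/L as CaCO₃ × 195,684 L = 13,890 g as CaCO₃.
(b) Equivalents: 13,890 g ÷ 50 g/eq = 277.9 eq.
(b) Each mole of Na₂CO₃ supplies 2 eq, so 277.9 / 2 = 138.9 mol.
(b) Mass: 138.9 mol × 106 g/mol = 14,730 g.

(a) 807 g; (b) 14.7 kg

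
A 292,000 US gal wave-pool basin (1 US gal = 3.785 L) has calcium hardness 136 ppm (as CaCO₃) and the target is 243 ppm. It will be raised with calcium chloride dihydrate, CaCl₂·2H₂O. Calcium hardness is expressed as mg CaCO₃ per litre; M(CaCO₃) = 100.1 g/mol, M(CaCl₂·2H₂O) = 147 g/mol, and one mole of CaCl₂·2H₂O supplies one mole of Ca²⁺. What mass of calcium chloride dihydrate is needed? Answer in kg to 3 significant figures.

174 kg

Volume: 292,000 US gal × 3.785 L/gal = 1,105,220 L.
Hardness to add: (243 − 136) = 107 mg/L as CaCO₃ × 1,105,220 L = 118,300 g as CaCO₃.
Moles of Ca²⁺ (1 mol Ca²⁺ ≡ 1 mol CaCO₃): 118,300 / 100.1 g/mol = 1181 mol.
Mass of CaCl₂·2H₂O: 1181 × 147 = 173,700 g.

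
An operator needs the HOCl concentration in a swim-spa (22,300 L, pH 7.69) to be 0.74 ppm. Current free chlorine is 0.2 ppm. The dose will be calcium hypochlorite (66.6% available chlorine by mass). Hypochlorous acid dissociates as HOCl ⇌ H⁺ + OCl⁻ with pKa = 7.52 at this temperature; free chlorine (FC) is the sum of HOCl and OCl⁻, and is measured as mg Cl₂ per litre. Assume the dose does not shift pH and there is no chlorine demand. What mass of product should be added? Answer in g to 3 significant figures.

54.7 g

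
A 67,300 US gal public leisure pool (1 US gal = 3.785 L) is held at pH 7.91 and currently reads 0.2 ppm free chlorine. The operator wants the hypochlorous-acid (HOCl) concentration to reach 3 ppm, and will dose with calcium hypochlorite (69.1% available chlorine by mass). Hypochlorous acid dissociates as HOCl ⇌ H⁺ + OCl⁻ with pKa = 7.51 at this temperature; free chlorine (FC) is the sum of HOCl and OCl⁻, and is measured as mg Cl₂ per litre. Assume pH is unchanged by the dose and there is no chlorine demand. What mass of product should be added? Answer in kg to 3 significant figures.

3.81 kg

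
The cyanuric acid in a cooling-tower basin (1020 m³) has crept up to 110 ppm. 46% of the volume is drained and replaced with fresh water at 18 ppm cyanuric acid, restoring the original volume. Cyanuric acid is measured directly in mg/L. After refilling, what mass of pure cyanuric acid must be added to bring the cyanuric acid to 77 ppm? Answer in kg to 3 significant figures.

9.51 kg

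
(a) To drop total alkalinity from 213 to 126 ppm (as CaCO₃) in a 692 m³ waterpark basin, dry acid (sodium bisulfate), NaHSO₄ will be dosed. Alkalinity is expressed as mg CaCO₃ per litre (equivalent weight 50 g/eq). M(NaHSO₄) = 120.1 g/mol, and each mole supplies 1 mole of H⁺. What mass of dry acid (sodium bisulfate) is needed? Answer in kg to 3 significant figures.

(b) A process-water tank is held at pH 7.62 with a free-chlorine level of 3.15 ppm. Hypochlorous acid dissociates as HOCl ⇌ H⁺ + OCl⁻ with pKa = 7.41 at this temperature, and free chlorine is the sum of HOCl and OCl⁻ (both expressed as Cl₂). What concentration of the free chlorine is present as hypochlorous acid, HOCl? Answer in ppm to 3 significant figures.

(a) 145 kg; (b) 1.20 ppm

(a) Volume: 692 m³ = 692,000 L.
(a) Alkalinity to neutralize: (213 − 126) = 87 mg/L as CaCO₃ × 692,000 L = 60,200 g as CaCO₃.
(a) Equivalents of H⁺ required: 60,200 ÷ 50 g/eq = 1204 eq = 1204 mol NaHSO₄.
(a) Mass of NaHSO₄: 1204 × 120.1 = 144,600 g.

(b) [OCl⁻]/[HOCl] = 10^(pH − pKa) = 10^(7.62 − 7.41) = 10^0.21 = 1.622.
(b) Fraction as HOCl = 1 / (1 + 1.622) = 0.3814.
(b) HOCl = 0.3814 × 3.15 ppm = 1.201 ppm.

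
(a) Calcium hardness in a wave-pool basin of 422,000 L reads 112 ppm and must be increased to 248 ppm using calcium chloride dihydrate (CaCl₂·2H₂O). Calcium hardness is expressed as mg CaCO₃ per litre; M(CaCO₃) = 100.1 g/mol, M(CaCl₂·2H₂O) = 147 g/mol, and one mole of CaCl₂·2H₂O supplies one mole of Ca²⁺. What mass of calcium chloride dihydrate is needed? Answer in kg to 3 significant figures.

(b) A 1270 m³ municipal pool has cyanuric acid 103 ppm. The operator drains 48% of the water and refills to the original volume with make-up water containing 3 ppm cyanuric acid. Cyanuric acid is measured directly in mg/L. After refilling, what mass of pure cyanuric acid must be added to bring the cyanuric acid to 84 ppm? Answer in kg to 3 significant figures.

(a) 84.3 kg; (b) 36.8 kg

(a) Hardness to add: (248 − 112) = 136 mg/L as CaCO₃ × 422,000 L = 57,390 g as CaCO₃.
(a) Moles of Ca²⁺ (1 mol Ca²⁺ ≡ 1 mol CaCO₃): 57,390 / 100.1 g/mol = 573.3 mol.
(a) Mass of CaCl₂·2H₂O: 573.3 × 147 = 84,280 g.

(b) Volume: 1270 m³ = 1,270,000 L.
(b) After draining 48% and refilling: 103 × 0.52 + 3 × 0.48 = 55 ppm.
(b) Deficit to target: 84 − 55 = 29 mg/L.
(b) Mass: 29 mg/L × 1,270,000 L = 36,830 g cyanuric acid.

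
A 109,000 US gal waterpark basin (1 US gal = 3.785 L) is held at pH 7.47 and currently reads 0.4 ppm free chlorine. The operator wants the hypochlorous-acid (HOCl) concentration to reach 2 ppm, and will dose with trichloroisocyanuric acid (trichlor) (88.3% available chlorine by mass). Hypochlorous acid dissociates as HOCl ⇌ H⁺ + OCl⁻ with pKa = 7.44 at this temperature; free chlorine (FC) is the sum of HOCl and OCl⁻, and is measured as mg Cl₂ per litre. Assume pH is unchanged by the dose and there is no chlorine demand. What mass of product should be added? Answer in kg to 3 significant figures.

1.75 kg

Volume: 109,000 US gal × 3.785 L/gal = 412,565 L.
[OCl⁻]/[HOCl] = 10^(pH − pKa) = 10^(7.47 − 7.44) = 1.072; fraction as HOCl = 1/(1 + 1.072) = 0.4827.
Free chlorine required for 2 ppm HOCl: 2 / 0.4827 = 4.143 ppm.
FC to add: 4.143 − 0.4 = 3.743 mg/L as Cl₂.
Cl₂ equivalent: 3.743 mg/L × 412,565 L = 1544 g.
Product at 88.3% available Cl: 1544 / 0.883 = 1749 g.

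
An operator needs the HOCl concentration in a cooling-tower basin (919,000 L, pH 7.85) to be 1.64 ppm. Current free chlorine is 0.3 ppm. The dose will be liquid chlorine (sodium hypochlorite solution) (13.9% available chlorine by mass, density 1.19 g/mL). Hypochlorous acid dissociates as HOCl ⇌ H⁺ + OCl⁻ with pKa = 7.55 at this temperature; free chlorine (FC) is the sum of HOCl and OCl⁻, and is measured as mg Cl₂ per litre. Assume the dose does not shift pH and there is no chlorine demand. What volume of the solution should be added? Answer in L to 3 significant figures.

[OCl⁻]/[HOCl] = 10^(pH − pKa) = 10^(7.85 − 7.55) = 1.995; fraction as HOCl = 1/(1 + 1.995) = 0.3339.
Free chlorine required for 1.64 ppm HOCl: 1.64 / 0.3339 = 4.912 ppm.
FC to add: 4.912 − 0.3 = 4.612 mg/L as Cl₂.
Cl₂ equivalent: 4.612 mg/L × 919,000 L = 4239 g.
Product at 13.9% available Cl: 4239 / 0.139 = 30,490 g.
Volume: 30,490 g ÷ 1.19 g/mL = 25,630 mL.

25.6 L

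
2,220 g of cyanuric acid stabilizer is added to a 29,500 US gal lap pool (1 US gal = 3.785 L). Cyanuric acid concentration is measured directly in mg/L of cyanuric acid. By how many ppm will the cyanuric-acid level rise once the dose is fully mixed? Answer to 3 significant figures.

19.9 ppm

Volume: 29,500 US gal × 3.785 L/gal = 111,658 L.
Rise: 2,220 g / 111,658 L × 1000 = 19.88 mg/L.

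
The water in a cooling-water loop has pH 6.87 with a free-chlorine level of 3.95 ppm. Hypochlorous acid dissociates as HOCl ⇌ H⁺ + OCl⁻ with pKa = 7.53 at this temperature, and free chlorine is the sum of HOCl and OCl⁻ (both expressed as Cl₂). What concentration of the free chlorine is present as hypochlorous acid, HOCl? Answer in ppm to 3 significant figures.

3.24 ppm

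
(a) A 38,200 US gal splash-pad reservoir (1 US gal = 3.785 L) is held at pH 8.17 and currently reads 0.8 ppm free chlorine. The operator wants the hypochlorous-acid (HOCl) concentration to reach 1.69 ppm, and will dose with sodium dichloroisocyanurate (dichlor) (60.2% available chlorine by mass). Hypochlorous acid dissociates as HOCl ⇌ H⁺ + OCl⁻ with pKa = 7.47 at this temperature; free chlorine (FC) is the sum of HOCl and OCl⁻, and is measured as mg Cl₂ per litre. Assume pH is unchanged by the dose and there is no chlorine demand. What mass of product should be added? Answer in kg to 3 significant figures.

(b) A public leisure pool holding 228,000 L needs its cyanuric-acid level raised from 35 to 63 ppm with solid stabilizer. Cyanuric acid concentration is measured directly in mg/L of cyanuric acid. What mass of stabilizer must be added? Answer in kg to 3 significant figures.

(a) Volume: 38,200 US gal × 3.785 L/gal = 144,587 L.
(a) [OCl⁻]/[HOCl] = 10^(pH − pKa) = 10^(8.17 − 7.47) = 5.012; fraction as HOCl = 1/(1 + 5.012) = 0.1663.
(a) Free chlorine required for 1.69 ppm HOCl: 1.69 / 0.1663 = 10.16 ppm.
(a) FC to add: 10.16 − 0.8 = 9.36 mg/L as Cl₂.
(a) Cl₂ equivalent: 9.36 mg/L × 144,587 L = 1353 g.
(a) Product at 60.2% available Cl: 1353 / 0.602 = 2248 g.

(b) CYA to add: (63 − 35) = 28 mg/L × 228,000 L = 6384 g cyanuric acid.

(a) 2.25 kg; (b) 6.38 kg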